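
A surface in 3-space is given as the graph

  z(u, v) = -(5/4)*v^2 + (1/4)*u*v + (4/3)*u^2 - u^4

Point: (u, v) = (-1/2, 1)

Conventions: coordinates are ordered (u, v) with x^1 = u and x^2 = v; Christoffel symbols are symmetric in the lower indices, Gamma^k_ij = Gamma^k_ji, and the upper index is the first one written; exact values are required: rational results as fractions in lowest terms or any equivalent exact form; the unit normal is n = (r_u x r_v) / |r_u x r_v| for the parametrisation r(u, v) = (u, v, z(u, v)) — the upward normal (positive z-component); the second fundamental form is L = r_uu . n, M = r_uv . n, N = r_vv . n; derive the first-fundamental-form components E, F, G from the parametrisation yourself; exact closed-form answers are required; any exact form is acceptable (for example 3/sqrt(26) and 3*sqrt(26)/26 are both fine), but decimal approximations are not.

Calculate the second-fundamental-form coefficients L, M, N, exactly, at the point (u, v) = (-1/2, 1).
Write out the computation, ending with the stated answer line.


z_u = -7/12, z_v = -21/8, z_uu = -1/3, z_uv = 1/4, z_vv = -5/2
E = 193/144, F = 49/32, G = 505/64; answer radicand W^2 = 4741/576
unnormalised second-form numerators: l = -1/3, m = 1/4, n = -5/2; L = l/sqrt(4741/576), and similarly M = m/sqrt(W^2), N = n/sqrt(W^2)

Answer: L = -8*sqrt(4741)/4741, M = 6*sqrt(4741)/4741, N = -60*sqrt(4741)/4741


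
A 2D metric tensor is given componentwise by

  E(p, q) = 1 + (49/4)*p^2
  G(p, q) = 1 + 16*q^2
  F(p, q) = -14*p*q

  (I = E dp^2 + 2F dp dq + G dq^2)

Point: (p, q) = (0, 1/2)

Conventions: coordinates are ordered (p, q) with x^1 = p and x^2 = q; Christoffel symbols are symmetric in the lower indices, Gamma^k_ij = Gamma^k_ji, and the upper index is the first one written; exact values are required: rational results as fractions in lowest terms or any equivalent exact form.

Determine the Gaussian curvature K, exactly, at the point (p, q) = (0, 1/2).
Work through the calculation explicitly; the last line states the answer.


E = 1, F = 0, G = 5, EG - F^2 = 5 at the point
E_p = 0, E_q = 0, F_p = -7, F_q = 0, G_p = 0, G_q = 16
E_qq = 0, F_pq = -14, G_pp = 0
Using the Brioschi determinant formula for K from the metric derivatives:
M1 = [[-E_qq/2 + F_pq - G_pp/2, E_p/2, F_p - E_q/2], [F_q - G_p/2, E, F], [G_q/2, F, G]] = [[-14, 0, -7], [0, 1, 0], [8, 0, 5]]; det M1 = -14
M2 = [[0, E_q/2, G_p/2], [E_q/2, E, F], [G_p/2, F, G]] = [[0, 0, 0], [0, 1, 0], [0, 0, 5]]; det M2 = 0
det M1 - det M2 = -14; K = -14 / (5)^2 = -14/25

Answer: K = -14/25


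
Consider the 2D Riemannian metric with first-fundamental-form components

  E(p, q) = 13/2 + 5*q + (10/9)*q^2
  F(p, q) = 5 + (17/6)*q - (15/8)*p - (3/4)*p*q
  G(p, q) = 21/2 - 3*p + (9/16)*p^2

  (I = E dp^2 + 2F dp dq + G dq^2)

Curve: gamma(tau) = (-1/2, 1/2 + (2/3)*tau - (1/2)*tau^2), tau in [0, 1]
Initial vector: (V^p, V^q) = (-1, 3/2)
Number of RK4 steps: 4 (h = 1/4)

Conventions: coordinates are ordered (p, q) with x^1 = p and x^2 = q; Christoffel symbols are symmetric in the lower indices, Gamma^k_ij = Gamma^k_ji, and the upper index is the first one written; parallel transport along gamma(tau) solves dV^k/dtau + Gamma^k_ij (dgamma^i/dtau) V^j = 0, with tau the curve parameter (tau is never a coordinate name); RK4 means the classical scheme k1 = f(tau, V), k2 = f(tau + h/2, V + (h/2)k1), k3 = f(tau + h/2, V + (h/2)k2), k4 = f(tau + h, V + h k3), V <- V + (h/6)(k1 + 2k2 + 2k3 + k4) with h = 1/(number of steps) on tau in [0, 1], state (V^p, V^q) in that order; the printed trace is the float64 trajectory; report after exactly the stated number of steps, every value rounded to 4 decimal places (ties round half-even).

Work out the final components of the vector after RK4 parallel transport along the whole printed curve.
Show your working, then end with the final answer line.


gamma'(tau) = (0, 2/3 - tau); f(tau, V)^k = -Gamma^k_ij(gamma(tau)) gamma'^i(tau) V^j; h = 1/4; intermediate values shown to 6 dp
curve data and Christoffel symbols at the stage parameters:
  tau = 0.000000: gamma = (-0.500000, 0.500000), gamma' = (0.000000, 0.666667); Gamma_ppp = 0.717572, Gamma_ppq = 0.906183, Gamma_pqq = 1.086357, Gamma_qpp = -0.882759, Gamma_qpq = -0.709633, Gamma_qqq = -0.674837
  tau = 0.125000: gamma = (-0.500000, 0.575521), gamma' = (0.000000, 0.541667); Gamma_ppp = 0.734346, Gamma_ppq = 0.900435, Gamma_pqq = 1.049347, Gamma_qpp = -0.919411, Gamma_qpq = -0.724032, Gamma_qqq = -0.672789
  tau = 0.250000: gamma = (-0.500000, 0.635417), gamma' = (0.000000, 0.416667); Gamma_ppp = 0.747348, Gamma_ppq = 0.895755, Gamma_pqq = 1.021293, Gamma_qpp = -0.948759, Gamma_qpq = -0.735210, Gamma_qqq = -0.670967
  tau = 0.375000: gamma = (-0.500000, 0.679688), gamma' = (0.000000, 0.291667); Gamma_ppp = 0.756791, Gamma_ppq = 0.892237, Gamma_pqq = 1.001259, Gamma_qpp = -0.970603, Gamma_qpq = -0.743337, Gamma_qqq = -0.669520
  tau = 0.500000: gamma = (-0.500000, 0.708333), gamma' = (0.000000, 0.166667); Gamma_ppp = 0.762827, Gamma_ppq = 0.889936, Gamma_pqq = 0.988602, Gamma_qpp = -0.984805, Gamma_qpq = -0.748535, Gamma_qqq = -0.668540
  tau = 0.625000: gamma = (-0.500000, 0.721354), gamma' = (0.000000, 0.041667); Gamma_ppp = 0.765551, Gamma_ppq = 0.888884, Gamma_pqq = 0.982926, Gamma_qpp = -0.991278, Gamma_qpq = -0.750882, Gamma_qqq = -0.668084
  tau = 0.750000: gamma = (-0.500000, 0.718750), gamma' = (0.000000, -0.083333); Gamma_ppp = 0.765007, Gamma_ppq = 0.889094, Gamma_pqq = 0.984057, Gamma_qpp = -0.989982, Gamma_qpq = -0.750414, Gamma_qqq = -0.668175
  tau = 0.875000: gamma = (-0.500000, 0.700521), gamma' = (0.000000, -0.208333); Gamma_ppp = 0.761187, Gamma_ppq = 0.890565, Gamma_pqq = 0.992030, Gamma_qpp = -0.980927, Gamma_qpq = -0.747122, Gamma_qqq = -0.668810
  tau = 1.000000: gamma = (-0.500000, 0.666667), gamma' = (0.000000, -0.333333); Gamma_ppp = 0.754028, Gamma_ppq = 0.893276, Gamma_pqq = 1.007091, Gamma_qpp = -0.964165, Gamma_qpq = -0.740958, Gamma_qqq = -0.669954
step 0: V^p = -1.0000, V^q = 1.5000
step 1: k1 = (-0.482235, 0.201749), k2 = (-0.349792, 0.140007), k3 = (-0.353480, 0.143687), k4 = (-0.247380, 0.095989); V <- V + (h/6)(k1 + 2k2 + 2k3 + k4): V^p = -1.0890, V^q = 1.5360
step 2: k1 = (-0.247196, 0.095829), k2 = (-0.160636, 0.059490), k3 = (-0.162126, 0.060949), k4 = (-0.088064, 0.031933); V <- V + (h/6)(k1 + 2k2 + 2k3 + k4): V^p = -1.1299, V^q = 1.5514
step 3: k1 = (-0.088035, 0.031905), k2 = (-0.021447, 0.007603), k3 = (-0.021631, 0.007779), k4 = (0.043268, -0.015498); V <- V + (h/6)(k1 + 2k2 + 2k3 + k4): V^p = -1.1353, V^q = 1.5534
step 4: k1 = (0.043266, -0.015497), k2 = (0.111001, -0.040297), k3 = (0.111931, -0.041183), k4 = (0.188284, -0.071098); V <- V + (h/6)(k1 + 2k2 + 2k3 + k4): V^p = -1.1071, V^q = 1.5430

Answer: V^p = -1.1071, V^q = 1.5430


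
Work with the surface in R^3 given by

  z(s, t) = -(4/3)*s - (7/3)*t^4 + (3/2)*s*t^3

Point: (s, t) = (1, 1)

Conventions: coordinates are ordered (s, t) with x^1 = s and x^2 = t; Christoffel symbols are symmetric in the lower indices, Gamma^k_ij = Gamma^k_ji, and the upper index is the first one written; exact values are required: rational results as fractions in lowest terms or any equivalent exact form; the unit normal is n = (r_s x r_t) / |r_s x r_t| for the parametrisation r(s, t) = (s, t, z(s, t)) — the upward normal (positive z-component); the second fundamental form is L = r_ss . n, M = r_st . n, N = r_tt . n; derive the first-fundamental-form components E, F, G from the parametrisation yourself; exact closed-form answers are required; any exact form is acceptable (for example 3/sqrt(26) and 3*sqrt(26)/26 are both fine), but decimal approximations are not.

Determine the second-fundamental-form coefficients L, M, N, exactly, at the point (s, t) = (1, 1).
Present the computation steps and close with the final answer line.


z_s = 1/6, z_t = -29/6, z_ss = 0, z_st = 9/2, z_tt = -19
E = 37/36, F = -29/36, G = 877/36; answer radicand W^2 = 439/18
unnormalised second-form numerators: l = 0, m = 9/2, n = -19; L = l/sqrt(439/18), and similarly M = m/sqrt(W^2), N = n/sqrt(W^2)

Answer: L = 0, M = 27*sqrt(878)/878, N = -57*sqrt(878)/439


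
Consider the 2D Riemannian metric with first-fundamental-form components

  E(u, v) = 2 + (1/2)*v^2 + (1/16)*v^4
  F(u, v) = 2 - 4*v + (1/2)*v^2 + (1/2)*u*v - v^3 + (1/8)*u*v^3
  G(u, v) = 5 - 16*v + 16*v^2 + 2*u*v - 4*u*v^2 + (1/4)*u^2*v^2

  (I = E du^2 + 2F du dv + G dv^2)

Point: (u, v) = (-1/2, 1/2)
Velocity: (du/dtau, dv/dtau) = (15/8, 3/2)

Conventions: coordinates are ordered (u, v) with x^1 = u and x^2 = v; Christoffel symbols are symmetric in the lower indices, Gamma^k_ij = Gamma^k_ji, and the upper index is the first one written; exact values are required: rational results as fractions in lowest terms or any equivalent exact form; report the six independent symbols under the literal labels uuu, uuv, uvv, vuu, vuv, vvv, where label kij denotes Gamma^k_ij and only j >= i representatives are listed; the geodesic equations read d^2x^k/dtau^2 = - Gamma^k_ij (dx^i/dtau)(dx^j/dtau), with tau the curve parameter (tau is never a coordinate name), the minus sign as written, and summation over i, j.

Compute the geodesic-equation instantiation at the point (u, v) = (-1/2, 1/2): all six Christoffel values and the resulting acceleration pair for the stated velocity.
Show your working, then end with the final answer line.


E = 545/256, F = -17/128, G = 65/64 at the point
E_u = 0, E_v = 17/32, F_u = 17/64, F_v = -291/64, G_u = -1/16, G_v = 17/16
EG - F^2 = 549/256;  g^inv = (256/549) * [[65/64, 17/128], [17/128, 545/256]]
first-kind symbols [ij,l] = (1/2)(d_i g_jl + d_j g_il - d_l g_ij): [uu,u] = E_u/2 = 0, [uu,v] = F_u - E_v/2 = 0, [uv,u] = E_v/2 = 17/64, [uv,v] = G_u/2 = -1/32, [vv,u] = F_v - G_u/2 = -289/64, [vv,v] = G_v/2 = 17/32
Gamma^u_ij = (G*[ij,u] - F*[ij,v])/(EG - F^2), Gamma^v_ij = (E*[ij,v] - F*[ij,u])/(EG - F^2)
Gamma_uuu = 0, Gamma_uuv = 68/549, Gamma_uvv = -1156/549, Gamma_vuu = 0, Gamma_vuv = -8/549, Gamma_vvv = 136/549
d^2u/dtau^2 = -(Gamma_uuu*(15/8)^2 + 2*Gamma_uuv*(15/8)*(3/2) + Gamma_uvv*(3/2)^2) = 493/122
d^2v/dtau^2 = -(Gamma_vuu*(15/8)^2 + 2*Gamma_vuv*(15/8)*(3/2) + Gamma_vvv*(3/2)^2) = -29/61

Answer: Gamma_uuu = 0, Gamma_uuv = 68/549, Gamma_uvv = -1156/549, Gamma_vuu = 0, Gamma_vuv = -8/549, Gamma_vvv = 136/549; accelerations (d^2u/dtau^2, d^2v/dtau^2) = (493/122, -29/61)


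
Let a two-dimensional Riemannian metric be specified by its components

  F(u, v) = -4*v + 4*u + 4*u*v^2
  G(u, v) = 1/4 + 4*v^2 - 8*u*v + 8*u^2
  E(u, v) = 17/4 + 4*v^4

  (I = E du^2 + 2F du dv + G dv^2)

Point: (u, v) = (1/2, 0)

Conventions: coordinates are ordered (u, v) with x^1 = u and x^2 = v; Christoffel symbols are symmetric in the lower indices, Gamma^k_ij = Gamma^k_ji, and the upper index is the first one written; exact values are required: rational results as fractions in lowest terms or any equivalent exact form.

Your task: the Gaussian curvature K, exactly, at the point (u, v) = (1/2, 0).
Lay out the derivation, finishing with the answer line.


E = 17/4, F = 2, G = 9/4, EG - F^2 = 89/16 at the point
E_u = 0, E_v = 0, F_u = 4, F_v = -4, G_u = 8, G_v = -4
E_vv = 0, F_uv = 0, G_uu = 16
Brioschi: K = (det M1 - det M2) / (EG - F^2)^2 with the standard first/second-derivative matrices M1, M2.
M1 = [[-E_vv/2 + F_uv - G_uu/2, E_u/2, F_u - E_v/2], [F_v - G_u/2, E, F], [G_v/2, F, G]] = [[-8, 0, 4], [-8, 17/4, 2], [-2, 2, 9/4]]; det M1 = -149/2
M2 = [[0, E_v/2, G_u/2], [E_v/2, E, F], [G_u/2, F, G]] = [[0, 0, 4], [0, 17/4, 2], [4, 2, 9/4]]; det M2 = -68
det M1 - det M2 = -13/2; K = -13/2 / (89/16)^2 = -1664/7921

Answer: K = -1664/7921


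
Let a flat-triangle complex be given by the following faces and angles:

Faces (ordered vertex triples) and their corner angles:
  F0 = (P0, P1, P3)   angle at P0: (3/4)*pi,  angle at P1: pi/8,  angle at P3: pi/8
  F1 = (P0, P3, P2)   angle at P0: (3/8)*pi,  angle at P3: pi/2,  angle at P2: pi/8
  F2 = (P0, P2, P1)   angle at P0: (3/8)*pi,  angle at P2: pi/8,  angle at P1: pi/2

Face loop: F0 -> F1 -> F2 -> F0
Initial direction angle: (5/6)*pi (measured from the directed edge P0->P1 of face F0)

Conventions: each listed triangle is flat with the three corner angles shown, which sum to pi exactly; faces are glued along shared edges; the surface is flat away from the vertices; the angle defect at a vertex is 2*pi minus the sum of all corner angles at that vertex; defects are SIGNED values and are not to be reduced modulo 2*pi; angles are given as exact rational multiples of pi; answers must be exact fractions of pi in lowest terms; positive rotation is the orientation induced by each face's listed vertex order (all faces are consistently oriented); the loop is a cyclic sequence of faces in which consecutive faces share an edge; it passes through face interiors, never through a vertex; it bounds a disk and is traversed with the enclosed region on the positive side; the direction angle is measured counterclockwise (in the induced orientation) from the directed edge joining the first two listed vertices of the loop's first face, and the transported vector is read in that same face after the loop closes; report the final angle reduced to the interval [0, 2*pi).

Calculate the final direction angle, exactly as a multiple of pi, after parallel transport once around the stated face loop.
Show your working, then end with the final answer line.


enclosed vertex P0: corner angles sum to (3/2)*pi, defect = 2*pi - (3/2)*pi = pi/2
summing the enclosed defects onto the initial angle, mod 2*pi in the induced orientation:
final angle = (5/6)*pi + pi/2 = (4/3)*pi (mod 2*pi)

Answer: final direction angle = (4/3)*pi


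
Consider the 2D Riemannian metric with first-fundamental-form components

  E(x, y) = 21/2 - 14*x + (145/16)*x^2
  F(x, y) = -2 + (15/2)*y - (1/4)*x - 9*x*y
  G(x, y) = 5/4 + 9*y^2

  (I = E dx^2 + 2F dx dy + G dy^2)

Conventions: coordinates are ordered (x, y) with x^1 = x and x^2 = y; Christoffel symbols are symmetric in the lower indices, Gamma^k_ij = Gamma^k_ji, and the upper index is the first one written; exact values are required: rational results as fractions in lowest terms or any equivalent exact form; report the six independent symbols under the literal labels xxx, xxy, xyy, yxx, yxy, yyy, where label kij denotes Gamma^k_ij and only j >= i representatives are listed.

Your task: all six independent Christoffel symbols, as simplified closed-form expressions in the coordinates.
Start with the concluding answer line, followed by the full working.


Answer: Gamma_xxx = (36*x*y^2 - 288*x*y + 721*x + 288*y^2 - 1032*y - 592)/(36*x^2*y^2 - 288*x^2*y + 721*x^2 + 576*x*y^2 - 2064*x*y - 1184*x + 2448*y^2 + 1920*y + 584), Gamma_xxy = 0, Gamma_xyy = (144*x*y - 720*x + 1152*y + 600)/(36*x^2*y^2 - 288*x^2*y + 721*x^2 + 576*x*y^2 - 2064*x*y - 1184*x + 2448*y^2 + 1920*y + 584), Gamma_yxx = (-318*x*y + 1272*x - 2688*y - 1064)/(36*x^2*y^2 - 288*x^2*y + 721*x^2 + 576*x*y^2 - 2064*x*y - 1184*x + 2448*y^2 + 1920*y + 584), Gamma_yxy = 0, Gamma_yyy = (36*x^2*y - 144*x^2 + 576*x*y - 1032*x + 2448*y + 960)/(36*x^2*y^2 - 288*x^2*y + 721*x^2 + 576*x*y^2 - 2064*x*y - 1184*x + 2448*y^2 + 1920*y + 584)

E = 21/2 - 14*x + (145/16)*x^2; F = -2 + (15/2)*y - (1/4)*x - 9*x*y; G = 5/4 + 9*y^2
Gamma^k_ij = (1/2) g^{kl} (d_i g_jl + d_j g_il - d_l g_ij), with g^inv = (1/(EG-F^2)) [[G, -F], [-F, E]]
first partials: E_x = -14 + (145/8)*x, E_y = 0, F_x = -1/4 - 9*y, F_y = 15/2 - 9*x, G_x = 0, G_y = 18*y
D = EG - F^2 = 73/8 + 30*y - (37/2)*x + (153/4)*y^2 - (129/4)*x*y + (721/64)*x^2 + 9*x*y^2 - (9/2)*x^2*y + (9/16)*x^2*y^2
expanded: Gamma^x_xx = (G E_x - 2F F_x + F E_y)/(2D), Gamma^x_xy = (G E_y - F G_x)/(2D), Gamma^x_yy = (2G F_y - G G_x - F G_y)/(2D), Gamma^y_xx = (2E F_x - E E_y - F E_x)/(2D), Gamma^y_xy = (E G_x - F E_y)/(2D), Gamma^y_yy = (E G_y - 2F F_y + F G_x)/(2D); substitute and cancel common factors


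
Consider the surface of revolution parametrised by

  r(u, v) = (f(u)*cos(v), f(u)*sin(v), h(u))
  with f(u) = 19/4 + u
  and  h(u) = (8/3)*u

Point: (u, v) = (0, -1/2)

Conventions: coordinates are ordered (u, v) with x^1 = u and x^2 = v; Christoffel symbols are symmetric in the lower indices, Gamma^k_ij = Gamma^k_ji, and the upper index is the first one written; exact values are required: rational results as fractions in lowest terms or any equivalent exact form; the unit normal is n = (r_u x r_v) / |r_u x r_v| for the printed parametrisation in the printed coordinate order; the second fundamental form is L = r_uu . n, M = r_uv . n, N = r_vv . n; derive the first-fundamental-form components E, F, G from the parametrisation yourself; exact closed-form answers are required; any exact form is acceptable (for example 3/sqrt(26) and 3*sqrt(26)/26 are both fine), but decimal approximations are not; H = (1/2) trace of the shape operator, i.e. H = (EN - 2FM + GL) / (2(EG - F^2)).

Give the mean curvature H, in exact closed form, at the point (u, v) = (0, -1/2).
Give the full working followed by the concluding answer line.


f = 19/4, f' = 1, f'' = 0, h' = 8/3, h'' = 0
E = 73/9, F = 0, G = 361/16; answer radicand W^2 = 73/9
unnormalised second-form numerators: l = 0, m = 0, n = 38/3; L = l/sqrt(73/9), and similarly M = m/sqrt(W^2), N = n/sqrt(W^2)
H = (E*n - 2*F*m + G*l) / (2*(EG - F^2)*sqrt(W^2)); E*n - 2*F*m + G*l = 2774/27, EG - F^2 = 26353/144, so H = (16/57)/sqrt(73/9)

Answer: H = 16*sqrt(73)/1387


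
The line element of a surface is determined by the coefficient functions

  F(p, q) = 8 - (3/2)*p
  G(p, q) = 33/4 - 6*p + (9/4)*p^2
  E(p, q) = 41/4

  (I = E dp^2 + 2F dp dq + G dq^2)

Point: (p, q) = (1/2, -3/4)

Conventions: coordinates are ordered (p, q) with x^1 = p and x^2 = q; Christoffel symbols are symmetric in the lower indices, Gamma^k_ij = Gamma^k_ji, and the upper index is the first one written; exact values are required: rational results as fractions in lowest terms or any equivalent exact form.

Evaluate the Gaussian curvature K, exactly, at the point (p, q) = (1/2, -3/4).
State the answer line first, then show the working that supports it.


Answer: K = -576/201601

E = 41/4, F = 29/4, G = 93/16, EG - F^2 = 449/64 at the point
E_p = 0, E_q = 0, F_p = -3/2, F_q = 0, G_p = -15/4, G_q = 0
E_qq = 0, F_pq = 0, G_pp = 9/2
The intrinsic route: Brioschi's K = (det M1 - det M2)/(EG - F^2)^2.
M1 = [[-E_qq/2 + F_pq - G_pp/2, E_p/2, F_p - E_q/2], [F_q - G_p/2, E, F], [G_q/2, F, G]] = [[-9/4, 0, -3/2], [15/8, 41/4, 29/4], [0, 29/4, 93/16]]; det M1 = -9261/256
M2 = [[0, E_q/2, G_p/2], [E_q/2, E, F], [G_p/2, F, G]] = [[0, 0, -15/8], [0, 41/4, 29/4], [-15/8, 29/4, 93/16]]; det M2 = -9225/256
det M1 - det M2 = -9/64; K = -9/64 / (449/64)^2 = -576/201601


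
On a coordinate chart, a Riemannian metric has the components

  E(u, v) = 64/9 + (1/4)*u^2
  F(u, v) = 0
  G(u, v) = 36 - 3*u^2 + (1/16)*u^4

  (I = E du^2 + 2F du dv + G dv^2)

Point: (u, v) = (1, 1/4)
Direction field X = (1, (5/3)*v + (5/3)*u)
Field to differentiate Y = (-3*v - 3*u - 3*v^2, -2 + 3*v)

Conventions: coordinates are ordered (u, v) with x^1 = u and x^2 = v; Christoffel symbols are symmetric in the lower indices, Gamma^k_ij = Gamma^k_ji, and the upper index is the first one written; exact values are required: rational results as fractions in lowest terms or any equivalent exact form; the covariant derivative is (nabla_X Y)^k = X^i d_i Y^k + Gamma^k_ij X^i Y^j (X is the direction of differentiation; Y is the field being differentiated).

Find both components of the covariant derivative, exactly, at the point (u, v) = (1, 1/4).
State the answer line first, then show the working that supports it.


Answer: (nabla_X Y)^u = -114699/8480, (nabla_X Y)^v = 5205/736

E = 265/36, F = 0, G = 529/16 at the point
E_u = 1/2, E_v = 0, F_u = 0, F_v = 0, G_u = -23/4, G_v = 0
EG - F^2 = 140185/576;  g^inv = (576/140185) * [[529/16, 0], [0, 265/36]]
first-kind symbols [ij,l] = (1/2)(d_i g_jl + d_j g_il - d_l g_ij): [uu,u] = E_u/2 = 1/4, [uu,v] = F_u - E_v/2 = 0, [uv,u] = E_v/2 = 0, [uv,v] = G_u/2 = -23/8, [vv,u] = F_v - G_u/2 = 23/8, [vv,v] = G_v/2 = 0
Gamma^u_ij = (G*[ij,u] - F*[ij,v])/(EG - F^2), Gamma^v_ij = (E*[ij,v] - F*[ij,u])/(EG - F^2)
Gamma_uuu = 9/265, Gamma_uuv = 0, Gamma_uvv = 207/530, Gamma_vuu = 0, Gamma_vuv = -2/23, Gamma_vvv = 0
X = (1, 25/12), Y = (-63/16, -5/4) at the point


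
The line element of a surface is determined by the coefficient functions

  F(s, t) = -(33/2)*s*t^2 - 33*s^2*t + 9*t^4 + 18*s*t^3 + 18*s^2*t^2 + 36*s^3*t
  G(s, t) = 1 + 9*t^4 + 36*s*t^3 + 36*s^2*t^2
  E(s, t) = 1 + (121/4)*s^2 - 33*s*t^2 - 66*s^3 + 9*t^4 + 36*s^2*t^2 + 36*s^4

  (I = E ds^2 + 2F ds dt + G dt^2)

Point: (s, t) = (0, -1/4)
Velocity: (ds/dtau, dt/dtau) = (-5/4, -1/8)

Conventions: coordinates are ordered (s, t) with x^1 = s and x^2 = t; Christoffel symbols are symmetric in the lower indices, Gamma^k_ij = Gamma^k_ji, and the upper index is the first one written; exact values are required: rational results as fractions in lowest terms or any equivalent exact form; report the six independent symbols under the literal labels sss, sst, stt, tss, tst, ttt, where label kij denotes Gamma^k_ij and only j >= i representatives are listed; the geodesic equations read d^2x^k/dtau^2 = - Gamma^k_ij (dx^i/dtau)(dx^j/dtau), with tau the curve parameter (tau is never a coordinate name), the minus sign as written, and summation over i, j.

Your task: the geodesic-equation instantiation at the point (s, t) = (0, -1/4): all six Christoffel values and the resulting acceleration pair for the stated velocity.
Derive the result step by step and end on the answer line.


E = 265/256, F = 9/256, G = 265/256 at the point
E_s = -33/16, E_t = -9/16, F_s = -21/16, F_t = -9/16, G_s = -9/16, G_t = -9/16
EG - F^2 = 137/128;  g^inv = (128/137) * [[265/256, -9/256], [-9/256, 265/256]]
first-kind symbols [ij,l] = (1/2)(d_i g_jl + d_j g_il - d_l g_ij): [ss,s] = E_s/2 = -33/32, [ss,t] = F_s - E_t/2 = -33/32, [st,s] = E_t/2 = -9/32, [st,t] = G_s/2 = -9/32, [tt,s] = F_t - G_s/2 = -9/32, [tt,t] = G_t/2 = -9/32
Gamma^s_ij = (G*[ij,s] - F*[ij,t])/(EG - F^2), Gamma^t_ij = (E*[ij,t] - F*[ij,s])/(EG - F^2)
Gamma_sss = -132/137, Gamma_sst = -36/137, Gamma_stt = -36/137, Gamma_tss = -132/137, Gamma_tst = -36/137, Gamma_ttt = -36/137
d^2s/dtau^2 = -(Gamma_sss*(-5/4)^2 + 2*Gamma_sst*(-5/4)*(-1/8) + Gamma_stt*(-1/8)^2) = 3489/2192
d^2t/dtau^2 = -(Gamma_tss*(-5/4)^2 + 2*Gamma_tst*(-5/4)*(-1/8) + Gamma_ttt*(-1/8)^2) = 3489/2192

Answer: Gamma_sss = -132/137, Gamma_sst = -36/137, Gamma_stt = -36/137, Gamma_tss = -132/137, Gamma_tst = -36/137, Gamma_ttt = -36/137; accelerations (d^2s/dtau^2, d^2t/dtau^2) = (3489/2192, 3489/2192)


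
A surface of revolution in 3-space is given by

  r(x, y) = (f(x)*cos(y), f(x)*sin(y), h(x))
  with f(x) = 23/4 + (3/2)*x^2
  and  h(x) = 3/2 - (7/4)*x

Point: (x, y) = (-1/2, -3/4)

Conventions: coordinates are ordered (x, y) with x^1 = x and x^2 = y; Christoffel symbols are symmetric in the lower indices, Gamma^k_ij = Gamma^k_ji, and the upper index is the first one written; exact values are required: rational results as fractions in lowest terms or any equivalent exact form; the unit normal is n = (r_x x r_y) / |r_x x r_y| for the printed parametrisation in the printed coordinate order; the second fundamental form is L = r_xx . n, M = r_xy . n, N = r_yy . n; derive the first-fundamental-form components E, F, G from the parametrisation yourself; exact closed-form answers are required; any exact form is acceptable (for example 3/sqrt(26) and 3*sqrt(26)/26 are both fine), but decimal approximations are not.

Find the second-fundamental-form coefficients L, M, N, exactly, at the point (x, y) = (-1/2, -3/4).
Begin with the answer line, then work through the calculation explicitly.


Answer: L = 21*sqrt(85)/85, M = 0, N = -343*sqrt(85)/680

f = 49/8, f' = -3/2, f'' = 3, h' = -7/4, h'' = 0
E = 85/16, F = 0, G = 2401/64; answer radicand W^2 = 85/16
unnormalised second-form numerators: l = 21/4, m = 0, n = -343/32; L = l/sqrt(85/16), and similarly M = m/sqrt(W^2), N = n/sqrt(W^2)


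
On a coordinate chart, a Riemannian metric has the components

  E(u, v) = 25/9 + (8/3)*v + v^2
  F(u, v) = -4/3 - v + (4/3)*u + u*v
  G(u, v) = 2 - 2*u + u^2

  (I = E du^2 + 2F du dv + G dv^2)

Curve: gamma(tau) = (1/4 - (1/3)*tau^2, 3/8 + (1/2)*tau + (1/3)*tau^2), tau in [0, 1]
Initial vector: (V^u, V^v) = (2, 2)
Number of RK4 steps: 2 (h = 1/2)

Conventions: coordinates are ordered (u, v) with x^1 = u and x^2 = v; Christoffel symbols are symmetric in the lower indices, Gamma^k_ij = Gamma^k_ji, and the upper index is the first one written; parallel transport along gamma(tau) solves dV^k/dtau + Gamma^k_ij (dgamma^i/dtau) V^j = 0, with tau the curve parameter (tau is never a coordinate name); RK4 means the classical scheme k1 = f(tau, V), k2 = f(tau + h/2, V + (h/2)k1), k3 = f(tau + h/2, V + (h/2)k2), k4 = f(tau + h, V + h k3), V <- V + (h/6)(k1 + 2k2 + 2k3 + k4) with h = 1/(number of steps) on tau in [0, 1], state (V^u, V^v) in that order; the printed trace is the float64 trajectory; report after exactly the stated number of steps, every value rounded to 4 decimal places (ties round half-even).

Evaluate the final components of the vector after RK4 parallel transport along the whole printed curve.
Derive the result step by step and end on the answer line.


gamma'(tau) = (-(2/3)*tau, 1/2 + (2/3)*tau); f(tau, V)^k = -Gamma^k_ij(gamma(tau)) gamma'^i(tau) V^j; h = 1/2; intermediate values shown to 6 dp
curve data and Christoffel symbols at the stage parameters:
  tau = 0.000000: gamma = (0.250000, 0.375000), gamma' = (0.000000, 0.500000); Gamma_uuu = 0.000000, Gamma_uuv = 0.381248, Gamma_uvv = 0.000000, Gamma_vuu = 0.000000, Gamma_vuv = -0.167377, Gamma_vvv = 0.000000
  tau = 0.250000: gamma = (0.229167, 0.520833), gamma' = (-0.166667, 0.666667); Gamma_uuu = 0.000000, Gamma_uuv = 0.368466, Gamma_uvv = 0.000000, Gamma_vuu = 0.000000, Gamma_vuv = -0.153183, Gamma_vvv = 0.000000
  tau = 0.500000: gamma = (0.166667, 0.708333), gamma' = (-0.333333, 0.833333); Gamma_uuu = 0.000000, Gamma_uuv = 0.348238, Gamma_uvv = 0.000000, Gamma_vuu = 0.000000, Gamma_vuv = -0.142138, Gamma_vvv = 0.000000
  tau = 0.750000: gamma = (0.062500, 0.937500), gamma' = (-0.500000, 1.000000); Gamma_uuu = 0.000000, Gamma_uuv = 0.322764, Gamma_uvv = 0.000000, Gamma_vuu = 0.000000, Gamma_vuv = -0.133251, Gamma_vvv = 0.000000
  tau = 1.000000: gamma = (-0.083333, 1.208333), gamma' = (-0.666667, 1.166667); Gamma_uuu = 0.000000, Gamma_uuv = 0.294390, Gamma_uvv = 0.000000, Gamma_vuu = 0.000000, Gamma_vuv = -0.125478, Gamma_vvv = 0.000000
step 0: V^u = 2.0000, V^v = 2.0000
step 1: k1 = (-0.381248, 0.167377), k2 = (-0.342484, 0.142381), k3 = (-0.345248, 0.143530), k4 = (-0.289812, 0.118291); V <- V + (h/6)(k1 + 2k2 + 2k3 + k4): V^u = 1.8295, V^v = 2.0715
step 2: k1 = (-0.290452, 0.118552), k2 = (-0.227967, 0.094115), k3 = (-0.233995, 0.096603), k4 = (-0.172129, 0.073366); V <- V + (h/6)(k1 + 2k2 + 2k3 + k4): V^u = 1.7139, V^v = 2.1192

Answer: V^u = 1.7139, V^v = 2.1192


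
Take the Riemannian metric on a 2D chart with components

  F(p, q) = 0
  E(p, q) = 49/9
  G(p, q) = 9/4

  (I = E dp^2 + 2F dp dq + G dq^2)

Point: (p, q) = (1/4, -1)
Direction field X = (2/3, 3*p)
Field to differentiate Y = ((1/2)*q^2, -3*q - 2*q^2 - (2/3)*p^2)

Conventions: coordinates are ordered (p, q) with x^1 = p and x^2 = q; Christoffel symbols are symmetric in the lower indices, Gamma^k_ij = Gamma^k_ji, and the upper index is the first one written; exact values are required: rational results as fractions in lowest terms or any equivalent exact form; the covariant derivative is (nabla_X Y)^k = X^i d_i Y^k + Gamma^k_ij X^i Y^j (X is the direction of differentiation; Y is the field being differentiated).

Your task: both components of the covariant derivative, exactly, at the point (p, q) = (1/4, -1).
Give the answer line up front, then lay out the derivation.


Answer: (nabla_X Y)^p = -3/4, (nabla_X Y)^q = 19/36

E = 49/9, F = 0, G = 9/4 at the point
E_p = 0, E_q = 0, F_p = 0, F_q = 0, G_p = 0, G_q = 0
EG - F^2 = 49/4;  g^inv = (4/49) * [[9/4, 0], [0, 49/9]]
first-kind symbols [ij,l] = (1/2)(d_i g_jl + d_j g_il - d_l g_ij): [pp,p] = E_p/2 = 0, [pp,q] = F_p - E_q/2 = 0, [pq,p] = E_q/2 = 0, [pq,q] = G_p/2 = 0, [qq,p] = F_q - G_p/2 = 0, [qq,q] = G_q/2 = 0
Gamma^p_ij = (G*[ij,p] - F*[ij,q])/(EG - F^2), Gamma^q_ij = (E*[ij,q] - F*[ij,p])/(EG - F^2)
Gamma_ppp = 0, Gamma_ppq = 0, Gamma_pqq = 0, Gamma_qpp = 0, Gamma_qpq = 0, Gamma_qqq = 0
X = (2/3, 3/4), Y = (1/2, 23/24) at the point


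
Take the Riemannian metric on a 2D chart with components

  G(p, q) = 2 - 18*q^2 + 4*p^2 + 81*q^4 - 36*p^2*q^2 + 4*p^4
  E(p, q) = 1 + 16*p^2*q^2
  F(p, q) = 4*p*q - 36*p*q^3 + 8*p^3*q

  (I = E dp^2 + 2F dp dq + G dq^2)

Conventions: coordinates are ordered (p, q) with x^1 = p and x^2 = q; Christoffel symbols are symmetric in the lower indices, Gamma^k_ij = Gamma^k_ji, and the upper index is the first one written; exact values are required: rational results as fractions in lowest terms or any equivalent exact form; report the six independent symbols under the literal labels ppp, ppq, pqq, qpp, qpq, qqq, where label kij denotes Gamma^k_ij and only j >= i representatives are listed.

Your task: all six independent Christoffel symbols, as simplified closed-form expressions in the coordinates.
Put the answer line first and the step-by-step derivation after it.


Answer: Gamma_ppp = 16*p*q^2/(4*p^4 - 20*p^2*q^2 + 4*p^2 + 81*q^4 - 18*q^2 + 2), Gamma_ppq = 16*p^2*q/(4*p^4 - 20*p^2*q^2 + 4*p^2 + 81*q^4 - 18*q^2 + 2), Gamma_pqq = -72*p*q^2/(4*p^4 - 20*p^2*q^2 + 4*p^2 + 81*q^4 - 18*q^2 + 2), Gamma_qpp = (8*p^2*q - 36*q^3 + 4*q)/(4*p^4 - 20*p^2*q^2 + 4*p^2 + 81*q^4 - 18*q^2 + 2), Gamma_qpq = (8*p^3 - 36*p*q^2 + 4*p)/(4*p^4 - 20*p^2*q^2 + 4*p^2 + 81*q^4 - 18*q^2 + 2), Gamma_qqq = (-36*p^2*q + 162*q^3 - 18*q)/(4*p^4 - 20*p^2*q^2 + 4*p^2 + 81*q^4 - 18*q^2 + 2)

E = 1 + 16*p^2*q^2; F = 4*p*q - 36*p*q^3 + 8*p^3*q; G = 2 - 18*q^2 + 4*p^2 + 81*q^4 - 36*p^2*q^2 + 4*p^4
Gamma^k_ij = (1/2) g^{kl} (d_i g_jl + d_j g_il - d_l g_ij), with g^inv = (1/(EG-F^2)) [[G, -F], [-F, E]]
first partials: E_p = 32*p*q^2, E_q = 32*p^2*q, F_p = 4*q - 36*q^3 + 24*p^2*q, F_q = 4*p - 108*p*q^2 + 8*p^3, G_p = 8*p - 72*p*q^2 + 16*p^3, G_q = -36*q + 324*q^3 - 72*p^2*q
D = EG - F^2 = 2 - 18*q^2 + 4*p^2 + 81*q^4 - 20*p^2*q^2 + 4*p^4
expanded: Gamma^p_pp = (G E_p - 2F F_p + F E_q)/(2D), Gamma^p_pq = (G E_q - F G_p)/(2D), Gamma^p_qq = (2G F_q - G G_p - F G_q)/(2D), Gamma^q_pp = (2E F_p - E E_q - F E_p)/(2D), Gamma^q_pq = (E G_p - F E_q)/(2D), Gamma^q_qq = (E G_q - 2F F_q + F G_p)/(2D); substitute and cancel common factors


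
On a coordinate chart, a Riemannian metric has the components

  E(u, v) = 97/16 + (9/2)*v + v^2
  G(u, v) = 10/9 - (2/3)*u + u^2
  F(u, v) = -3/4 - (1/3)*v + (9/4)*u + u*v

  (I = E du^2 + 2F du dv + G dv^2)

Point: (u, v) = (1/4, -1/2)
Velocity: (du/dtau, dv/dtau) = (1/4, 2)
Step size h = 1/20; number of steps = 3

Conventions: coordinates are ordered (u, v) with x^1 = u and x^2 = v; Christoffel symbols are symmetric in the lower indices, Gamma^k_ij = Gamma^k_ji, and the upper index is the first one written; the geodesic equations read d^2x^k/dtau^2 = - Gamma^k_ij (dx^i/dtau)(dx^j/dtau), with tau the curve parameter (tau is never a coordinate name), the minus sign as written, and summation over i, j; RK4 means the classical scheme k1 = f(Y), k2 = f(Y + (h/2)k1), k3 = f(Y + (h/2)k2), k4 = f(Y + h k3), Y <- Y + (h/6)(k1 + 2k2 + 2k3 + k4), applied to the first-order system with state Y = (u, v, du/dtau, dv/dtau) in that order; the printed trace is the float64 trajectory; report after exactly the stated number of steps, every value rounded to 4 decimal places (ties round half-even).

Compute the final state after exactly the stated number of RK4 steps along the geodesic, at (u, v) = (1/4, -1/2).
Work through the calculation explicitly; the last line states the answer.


f(Y) = (du/dtau, dv/dtau, -Gamma^u_ij Y'^i Y'^j, -Gamma^v_ij Y'^i Y'^j) with the Gammas evaluated at the stage position; h = 0.050000; intermediate values shown to 6 dp
step 0: u = 0.2500, v = -0.5000, du/dtau = 0.2500, dv/dtau = 2.0000
step 1:
  k1: at (u, v) = (0.250000, -0.500000), (du/dtau, dv/dtau) = (0.250000, 2.000000); Gamma_uuu = 0.000000, Gamma_uuv = 0.430034, Gamma_uvv = 0.000000, Gamma_vuu = 0.000000, Gamma_vuv = -0.020478, Gamma_vvv = 0.000000; k1 = (0.250000, 2.000000, -0.430034, 0.020478)
  k2: at (u, v) = (0.256250, -0.450000), (du/dtau, dv/dtau) = (0.239249, 2.000512); Gamma_uuu = 0.000000, Gamma_uuv = 0.423934, Gamma_uvv = 0.000000, Gamma_vuu = 0.000000, Gamma_vuv = -0.018155, Gamma_vvv = 0.000000; k2 = (0.239249, 2.000512, -0.405807, 0.017378)
  k3: at (u, v) = (0.255981, -0.449987), (du/dtau, dv/dtau) = (0.239855, 2.000434); Gamma_uuu = 0.000000, Gamma_uuv = 0.423928, Gamma_uvv = 0.000000, Gamma_vuu = 0.000000, Gamma_vuv = -0.018218, Gamma_vvv = 0.000000; k3 = (0.239855, 2.000434, -0.406813, 0.017482)
  k4: at (u, v) = (0.261993, -0.399978), (du/dtau, dv/dtau) = (0.229659, 2.000874); Gamma_uuu = 0.000000, Gamma_uuv = 0.417832, Gamma_uvv = 0.000000, Gamma_vuu = 0.000000, Gamma_vuv = -0.016112, Gamma_vvv = 0.000000; k4 = (0.229659, 2.000874, -0.384004, 0.014808)
  Y <- Y + (h/6)(k1 + 2k2 + 2k3 + k4): u = 0.2620, v = -0.4000, du/dtau = 0.2297, dv/dtau = 2.0009
step 2:
  k1: at (u, v) = (0.261982, -0.399977), (du/dtau, dv/dtau) = (0.229673, 2.000875); Gamma_uuu = 0.000000, Gamma_uuv = 0.417832, Gamma_uvv = 0.000000, Gamma_vuu = 0.000000, Gamma_vuv = -0.016115, Gamma_vvv = 0.000000; k1 = (0.229673, 2.000875, -0.384026, 0.014811)
  k2: at (u, v) = (0.267724, -0.349955), (du/dtau, dv/dtau) = (0.220072, 2.001245); Gamma_uuu = 0.000000, Gamma_uuv = 0.411758, Gamma_uvv = 0.000000, Gamma_vuu = 0.000000, Gamma_vuv = -0.014218, Gamma_vvv = 0.000000; k2 = (0.220072, 2.001245, -0.362691, 0.012524)
  k3: at (u, v) = (0.267484, -0.349946), (du/dtau, dv/dtau) = (0.220605, 2.001188); Gamma_uuu = 0.000000, Gamma_uuv = 0.411754, Gamma_uvv = 0.000000, Gamma_vuu = 0.000000, Gamma_vuv = -0.014270, Gamma_vvv = 0.000000; k3 = (0.220605, 2.001188, -0.363556, 0.012600)
  k4: at (u, v) = (0.273012, -0.299918), (du/dtau, dv/dtau) = (0.211495, 2.001505); Gamma_uuu = 0.000000, Gamma_uuv = 0.405721, Gamma_uvv = 0.000000, Gamma_vuu = 0.000000, Gamma_vuv = -0.012550, Gamma_vvv = 0.000000; k4 = (0.211495, 2.001505, -0.343490, 0.010625)
  Y <- Y + (h/6)(k1 + 2k2 + 2k3 + k4): u = 0.2730, v = -0.2999, du/dtau = 0.2115, dv/dtau = 2.0015
step 3:
  k1: at (u, v) = (0.273003, -0.299917), (du/dtau, dv/dtau) = (0.211506, 2.001506); Gamma_uuu = 0.000000, Gamma_uuv = 0.405721, Gamma_uvv = 0.000000, Gamma_vuu = 0.000000, Gamma_vuv = -0.012552, Gamma_vvv = 0.000000; k1 = (0.211506, 2.001506, -0.343508, 0.010627)
  k2: at (u, v) = (0.278291, -0.249879), (du/dtau, dv/dtau) = (0.202918, 2.001771); Gamma_uuu = 0.000000, Gamma_uuv = 0.399743, Gamma_uvv = 0.000000, Gamma_vuu = 0.000000, Gamma_vuv = -0.011001, Gamma_vvv = 0.000000; k2 = (0.202918, 2.001771, -0.324748, 0.008937)
  k3: at (u, v) = (0.278076, -0.249872), (du/dtau, dv/dtau) = (0.203387, 2.001729); Gamma_uuu = 0.000000, Gamma_uuv = 0.399741, Gamma_uvv = 0.000000, Gamma_vuu = 0.000000, Gamma_vuv = -0.011044, Gamma_vvv = 0.000000; k3 = (0.203387, 2.001729, -0.325490, 0.008992)
  k4: at (u, v) = (0.283173, -0.199830), (du/dtau, dv/dtau) = (0.195231, 2.001955); Gamma_uuu = 0.000000, Gamma_uuv = 0.393831, Gamma_uvv = 0.000000, Gamma_vuu = 0.000000, Gamma_vuv = -0.009636, Gamma_vvv = 0.000000; k4 = (0.195231, 2.001955, -0.307853, 0.007532)
  Y <- Y + (h/6)(k1 + 2k2 + 2k3 + k4): u = 0.2832, v = -0.1998, du/dtau = 0.1952, dv/dtau = 2.0020

Answer: u = 0.2832, v = -0.1998, du/dtau = 0.1952, dv/dtau = 2.0020


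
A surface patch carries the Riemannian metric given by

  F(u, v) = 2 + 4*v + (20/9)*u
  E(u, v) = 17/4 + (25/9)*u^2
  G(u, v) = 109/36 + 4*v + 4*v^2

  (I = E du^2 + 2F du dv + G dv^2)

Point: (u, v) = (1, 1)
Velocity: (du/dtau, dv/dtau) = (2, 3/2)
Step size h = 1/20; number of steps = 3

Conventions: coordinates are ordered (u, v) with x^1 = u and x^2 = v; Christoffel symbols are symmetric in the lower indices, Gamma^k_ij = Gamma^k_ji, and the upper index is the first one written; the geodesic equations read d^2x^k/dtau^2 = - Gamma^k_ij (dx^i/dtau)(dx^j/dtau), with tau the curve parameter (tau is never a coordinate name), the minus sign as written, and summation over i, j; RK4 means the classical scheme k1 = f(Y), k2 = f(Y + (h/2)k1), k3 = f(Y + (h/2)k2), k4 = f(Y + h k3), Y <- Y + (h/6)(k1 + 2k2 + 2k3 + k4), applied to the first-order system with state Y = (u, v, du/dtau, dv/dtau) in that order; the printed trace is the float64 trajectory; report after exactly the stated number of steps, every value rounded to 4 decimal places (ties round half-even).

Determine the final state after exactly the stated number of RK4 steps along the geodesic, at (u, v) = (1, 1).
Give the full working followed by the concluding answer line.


f(Y) = (du/dtau, dv/dtau, -Gamma^u_ij Y'^i Y'^j, -Gamma^v_ij Y'^i Y'^j) with the Gammas evaluated at the stage position; h = 0.050000; intermediate values shown to 6 dp
step 0: u = 1.0000, v = 1.0000, du/dtau = 2.0000, dv/dtau = 1.5000
step 1:
  k1: at (u, v) = (1.000000, 1.000000), (du/dtau, dv/dtau) = (2.000000, 1.500000); Gamma_uuu = 1.249123, Gamma_uuv = 0.000000, Gamma_uvv = -0.527719, Gamma_vuu = -0.729825, Gamma_vuv = 0.000000, Gamma_vvv = 0.937544; k1 = (2.000000, 1.500000, -3.809123, 0.809825)
  k2: at (u, v) = (1.050000, 1.037500), (du/dtau, dv/dtau) = (1.904772, 1.520246); Gamma_uuu = 1.219564, Gamma_uuv = 0.000000, Gamma_uvv = -0.519672, Gamma_vuu = -0.707434, Gamma_vuv = 0.000000, Gamma_vvv = 0.919462; k2 = (1.904772, 1.520246, -3.223732, 0.441670)
  k3: at (u, v) = (1.047619, 1.038006), (du/dtau, dv/dtau) = (1.919407, 1.511042); Gamma_uuu = 1.221299, Gamma_uuv = 0.000000, Gamma_uvv = -0.519885, Gamma_vuu = -0.707984, Gamma_vuv = 0.000000, Gamma_vvv = 0.919150; k3 = (1.919407, 1.511042, -3.312386, 0.509653)
  k4: at (u, v) = (1.095970, 1.075552), (du/dtau, dv/dtau) = (1.834381, 1.525483); Gamma_uuu = 1.182262, Gamma_uuv = 0.000000, Gamma_uvv = -0.503798, Gamma_vuu = -0.678086, Gamma_vuv = 0.000000, Gamma_vvv = 0.895211; k4 = (1.834381, 1.525483, -2.805868, 0.198483)
  Y <- Y + (h/6)(k1 + 2k2 + 2k3 + k4): u = 1.0957, v = 1.0757, du/dtau = 1.8359, dv/dtau = 1.5243
step 2:
  k1: at (u, v) = (1.095689, 1.075734), (du/dtau, dv/dtau) = (1.835940, 1.524258); Gamma_uuu = 1.182483, Gamma_uuv = 0.000000, Gamma_uvv = -0.503818, Gamma_vuu = -0.678127, Gamma_vuv = 0.000000, Gamma_vvv = 0.895119; k1 = (1.835940, 1.524258, -2.815212, 0.206060)
  k2: at (u, v) = (1.141588, 1.113840), (du/dtau, dv/dtau) = (1.765559, 1.529409); Gamma_uuu = 1.140165, Gamma_uuv = 0.000000, Gamma_uvv = -0.483677, Gamma_vuu = -0.645234, Gamma_vuv = 0.000000, Gamma_vvv = 0.868147; k2 = (1.765559, 1.529409, -2.422757, -0.019351)
  k3: at (u, v) = (1.139828, 1.113969), (du/dtau, dv/dtau) = (1.775371, 1.523774); Gamma_uuu = 1.141675, Gamma_uuv = 0.000000, Gamma_uvv = -0.484108, Gamma_vuu = -0.645928, Gamma_vuv = 0.000000, Gamma_vvv = 0.868251; k3 = (1.775371, 1.523774, -2.474448, 0.019944)
  k4: at (u, v) = (1.184458, 1.151923), (du/dtau, dv/dtau) = (1.712217, 1.525255); Gamma_uuu = 1.098517, Gamma_uuv = 0.000000, Gamma_uvv = -0.462337, Gamma_vuu = -0.612515, Gamma_vuv = 0.000000, Gamma_vvv = 0.840567; k4 = (1.712217, 1.525255, -2.144928, -0.159796)
  Y <- Y + (h/6)(k1 + 2k2 + 2k3 + k4): u = 1.1843, v = 1.1520, du/dtau = 1.7130, dv/dtau = 1.5247
step 3:
  k1: at (u, v) = (1.184273, 1.152033), (du/dtau, dv/dtau) = (1.712985, 1.524653); Gamma_uuu = 1.098664, Gamma_uuv = 0.000000, Gamma_uvv = -0.462362, Gamma_vuu = -0.612553, Gamma_vuv = 0.000000, Gamma_vvv = 0.840525; k1 = (1.712985, 1.524653, -2.149040, -0.156432)
  k2: at (u, v) = (1.227098, 1.190149), (du/dtau, dv/dtau) = (1.659259, 1.520743); Gamma_uuu = 1.056903, Gamma_uuv = 0.000000, Gamma_uvv = -0.440402, Gamma_vuu = -0.580126, Gamma_vuv = 0.000000, Gamma_vvv = 0.813048; k2 = (1.659259, 1.520743, -1.891303, -0.283134)
  k3: at (u, v) = (1.225754, 1.190051), (du/dtau, dv/dtau) = (1.665703, 1.517575); Gamma_uuu = 1.058059, Gamma_uuv = 0.000000, Gamma_uvv = -0.440816, Gamma_vuu = -0.580732, Gamma_vuv = 0.000000, Gamma_vvv = 0.813280; k3 = (1.665703, 1.517575, -1.920438, -0.261732)
  k4: at (u, v) = (1.267558, 1.227912), (du/dtau, dv/dtau) = (1.616963, 1.511567); Gamma_uuu = 1.018020, Gamma_uuv = 0.000000, Gamma_uvv = -0.419359, Gamma_vuu = -0.549840, Gamma_vuv = 0.000000, Gamma_vvv = 0.786755; k4 = (1.616963, 1.511567, -1.703520, -0.360010)
  Y <- Y + (h/6)(k1 + 2k2 + 2k3 + k4): u = 1.2674, v = 1.2280, du/dtau = 1.6174, dv/dtau = 1.5113

Answer: u = 1.2674, v = 1.2280, du/dtau = 1.6174, dv/dtau = 1.5113
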